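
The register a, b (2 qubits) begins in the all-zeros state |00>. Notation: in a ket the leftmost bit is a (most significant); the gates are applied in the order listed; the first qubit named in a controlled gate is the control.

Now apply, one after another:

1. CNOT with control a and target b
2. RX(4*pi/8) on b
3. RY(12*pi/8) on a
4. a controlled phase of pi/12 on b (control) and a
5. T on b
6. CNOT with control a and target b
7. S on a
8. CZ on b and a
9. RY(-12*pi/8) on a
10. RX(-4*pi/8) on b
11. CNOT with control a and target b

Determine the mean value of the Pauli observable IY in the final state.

The expectation value of IY is 1/4 - sqrt(2)/4.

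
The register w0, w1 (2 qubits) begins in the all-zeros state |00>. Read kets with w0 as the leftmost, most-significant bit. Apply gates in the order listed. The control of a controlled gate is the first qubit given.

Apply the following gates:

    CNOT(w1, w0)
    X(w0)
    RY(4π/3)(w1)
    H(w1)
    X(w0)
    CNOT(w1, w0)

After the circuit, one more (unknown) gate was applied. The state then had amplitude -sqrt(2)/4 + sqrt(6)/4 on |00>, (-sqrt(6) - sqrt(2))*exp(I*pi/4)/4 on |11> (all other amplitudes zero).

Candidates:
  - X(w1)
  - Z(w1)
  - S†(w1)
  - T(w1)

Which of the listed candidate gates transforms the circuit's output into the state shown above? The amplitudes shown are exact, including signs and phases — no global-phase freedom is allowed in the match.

The applied gate was T(w1).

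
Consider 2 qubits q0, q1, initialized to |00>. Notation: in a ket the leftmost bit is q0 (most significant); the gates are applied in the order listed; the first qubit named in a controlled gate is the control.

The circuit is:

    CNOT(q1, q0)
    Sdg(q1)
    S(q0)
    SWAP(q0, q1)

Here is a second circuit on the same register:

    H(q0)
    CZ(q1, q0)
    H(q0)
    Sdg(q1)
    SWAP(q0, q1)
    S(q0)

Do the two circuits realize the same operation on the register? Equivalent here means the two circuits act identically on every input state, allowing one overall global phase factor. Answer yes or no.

No — the two circuits implement different unitaries, even allowing a global phase.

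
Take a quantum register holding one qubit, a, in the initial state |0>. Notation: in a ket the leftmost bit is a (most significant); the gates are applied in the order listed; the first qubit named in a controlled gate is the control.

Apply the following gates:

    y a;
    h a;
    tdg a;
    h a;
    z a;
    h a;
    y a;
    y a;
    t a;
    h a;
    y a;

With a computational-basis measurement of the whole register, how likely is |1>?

Outcome |1> occurs with probability 1/2.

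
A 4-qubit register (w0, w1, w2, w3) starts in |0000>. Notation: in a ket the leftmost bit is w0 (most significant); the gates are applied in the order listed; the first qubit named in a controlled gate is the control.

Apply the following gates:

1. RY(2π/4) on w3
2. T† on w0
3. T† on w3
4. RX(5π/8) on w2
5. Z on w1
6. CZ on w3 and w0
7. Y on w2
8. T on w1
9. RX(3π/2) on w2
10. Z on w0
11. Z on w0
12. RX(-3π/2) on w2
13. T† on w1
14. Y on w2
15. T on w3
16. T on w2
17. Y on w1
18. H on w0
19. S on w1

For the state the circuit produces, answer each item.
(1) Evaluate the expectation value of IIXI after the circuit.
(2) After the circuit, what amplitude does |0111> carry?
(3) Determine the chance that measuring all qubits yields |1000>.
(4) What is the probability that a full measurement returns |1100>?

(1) The observable IIXI averages to sqrt(2*sqrt(2) + 4)/4. Key observation: gates 7-14 undo each other exactly, leaving only the rest of the circuit to track.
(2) The amplitude on |0111> is exp(3*I*pi/4)*sin(5*pi/16)/2.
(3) A full measurement returns |1000> with probability 0.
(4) A full measurement returns |1100> with probability 1/8 - sqrt(2 - sqrt(2))/16.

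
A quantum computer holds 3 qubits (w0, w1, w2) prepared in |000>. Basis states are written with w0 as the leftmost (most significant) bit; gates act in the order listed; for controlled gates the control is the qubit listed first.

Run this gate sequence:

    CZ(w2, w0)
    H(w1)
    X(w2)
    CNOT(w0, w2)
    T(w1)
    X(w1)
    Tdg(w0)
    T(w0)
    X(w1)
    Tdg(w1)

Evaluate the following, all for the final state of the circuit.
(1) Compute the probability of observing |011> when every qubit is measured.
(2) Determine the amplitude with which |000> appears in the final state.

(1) The probability of measuring |011> is 1/2. Key observation: the block from step 5 through step 10 cancels to the identity and can be dropped.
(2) The amplitude on |000> is 0.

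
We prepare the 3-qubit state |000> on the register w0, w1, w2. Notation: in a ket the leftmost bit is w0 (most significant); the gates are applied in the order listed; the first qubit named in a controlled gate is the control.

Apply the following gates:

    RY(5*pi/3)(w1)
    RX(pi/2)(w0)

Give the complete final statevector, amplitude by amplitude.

After the circuit, the state carries amplitude -sqrt(6)/4 on |000>, 0 on |001>, sqrt(2)/4 on |010>, 0 on |011>, sqrt(6)*I/4 on |100>, 0 on |101>, -sqrt(2)*I/4 on |110>, 0 on |111>.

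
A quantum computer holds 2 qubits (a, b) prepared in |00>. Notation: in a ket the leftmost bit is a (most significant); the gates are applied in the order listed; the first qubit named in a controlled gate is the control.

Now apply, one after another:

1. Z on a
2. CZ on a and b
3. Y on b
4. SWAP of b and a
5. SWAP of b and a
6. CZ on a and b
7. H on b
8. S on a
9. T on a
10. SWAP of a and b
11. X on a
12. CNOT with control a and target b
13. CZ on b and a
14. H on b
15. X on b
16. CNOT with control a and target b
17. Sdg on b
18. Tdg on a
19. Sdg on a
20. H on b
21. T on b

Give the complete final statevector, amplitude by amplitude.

The final amplitudes are sqrt(2)*(-1 - I)/4 on |00>, 1/2 on |01>, -1/2 on |10>, sqrt(2)*(-1 + I)/4 on |11>. Key observation: steps 4-5 multiply out to the identity, so the circuit reduces to the remaining gates.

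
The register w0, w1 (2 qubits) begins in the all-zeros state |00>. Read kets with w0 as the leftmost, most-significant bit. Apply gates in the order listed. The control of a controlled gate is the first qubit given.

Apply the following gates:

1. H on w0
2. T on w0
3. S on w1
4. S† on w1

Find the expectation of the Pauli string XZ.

The expectation value of XZ is sqrt(2)/2. Key observation: steps 3-4 multiply out to the identity, so the circuit reduces to the remaining gates.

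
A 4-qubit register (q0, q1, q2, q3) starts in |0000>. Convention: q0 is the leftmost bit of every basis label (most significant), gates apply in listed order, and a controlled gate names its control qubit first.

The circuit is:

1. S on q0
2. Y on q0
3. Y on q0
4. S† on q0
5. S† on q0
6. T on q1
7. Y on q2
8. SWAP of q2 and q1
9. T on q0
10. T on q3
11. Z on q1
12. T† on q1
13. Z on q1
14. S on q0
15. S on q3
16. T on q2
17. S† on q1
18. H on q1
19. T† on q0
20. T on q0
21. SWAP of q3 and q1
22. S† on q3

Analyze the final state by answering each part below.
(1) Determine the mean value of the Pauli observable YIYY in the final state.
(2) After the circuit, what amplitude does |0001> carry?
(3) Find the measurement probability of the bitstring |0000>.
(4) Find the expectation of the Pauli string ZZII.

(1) The observable YIYY averages to 0.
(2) The final state's coefficient on |0001> equals sqrt(2)*exp(I*pi/4)/2.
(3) The probability of measuring |0000> is 1/2.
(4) The expectation value of ZZII is 1.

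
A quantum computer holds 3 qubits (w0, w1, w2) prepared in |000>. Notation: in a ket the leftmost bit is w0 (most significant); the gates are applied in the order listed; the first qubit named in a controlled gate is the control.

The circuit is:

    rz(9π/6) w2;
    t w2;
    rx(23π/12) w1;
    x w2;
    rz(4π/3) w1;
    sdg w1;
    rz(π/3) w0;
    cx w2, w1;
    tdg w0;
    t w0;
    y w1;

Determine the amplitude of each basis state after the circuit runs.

The resulting statevector has amplitude (sqrt(2 - sqrt(2))/4 + sqrt(3*sqrt(2) + 6)/4)*exp(11*I*pi/12) on |001>, (-sqrt(sqrt(2) + 2)/4 + sqrt(6 - 3*sqrt(2))/4)*exp(I*pi/4) on |011>, and 0 on every other basis state.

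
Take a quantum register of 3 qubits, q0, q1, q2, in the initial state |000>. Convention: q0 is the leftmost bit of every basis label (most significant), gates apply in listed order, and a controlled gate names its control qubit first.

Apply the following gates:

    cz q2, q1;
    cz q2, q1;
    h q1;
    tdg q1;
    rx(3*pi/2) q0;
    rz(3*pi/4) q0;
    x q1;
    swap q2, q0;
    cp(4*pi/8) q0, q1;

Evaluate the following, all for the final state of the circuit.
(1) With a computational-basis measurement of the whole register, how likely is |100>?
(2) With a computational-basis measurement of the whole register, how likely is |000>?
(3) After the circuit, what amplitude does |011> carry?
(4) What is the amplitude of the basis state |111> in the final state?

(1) The probability of measuring |100> is 0.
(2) Outcome |000> occurs with probability 1/4.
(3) |011> carries amplitude -exp(7*I*pi/8)/2 in the final state.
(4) The final state's coefficient on |111> equals 0.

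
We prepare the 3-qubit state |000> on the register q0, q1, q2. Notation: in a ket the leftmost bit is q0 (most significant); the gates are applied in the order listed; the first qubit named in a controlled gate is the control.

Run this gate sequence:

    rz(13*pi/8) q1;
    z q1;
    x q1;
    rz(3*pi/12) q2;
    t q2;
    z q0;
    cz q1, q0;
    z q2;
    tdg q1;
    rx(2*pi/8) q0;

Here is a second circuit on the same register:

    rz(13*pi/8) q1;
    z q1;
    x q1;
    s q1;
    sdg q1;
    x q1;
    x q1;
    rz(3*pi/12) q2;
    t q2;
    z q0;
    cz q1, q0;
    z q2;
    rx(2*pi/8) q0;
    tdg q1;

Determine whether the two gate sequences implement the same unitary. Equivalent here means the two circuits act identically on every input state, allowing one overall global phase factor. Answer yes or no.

Yes, they are equivalent — the unitaries differ by at most a global phase.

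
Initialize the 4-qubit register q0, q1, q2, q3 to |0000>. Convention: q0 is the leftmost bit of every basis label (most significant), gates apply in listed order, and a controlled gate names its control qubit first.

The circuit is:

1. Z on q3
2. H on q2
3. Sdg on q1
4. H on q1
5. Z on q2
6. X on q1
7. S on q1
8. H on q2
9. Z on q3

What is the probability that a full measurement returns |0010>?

A full measurement returns |0010> with probability 1/2.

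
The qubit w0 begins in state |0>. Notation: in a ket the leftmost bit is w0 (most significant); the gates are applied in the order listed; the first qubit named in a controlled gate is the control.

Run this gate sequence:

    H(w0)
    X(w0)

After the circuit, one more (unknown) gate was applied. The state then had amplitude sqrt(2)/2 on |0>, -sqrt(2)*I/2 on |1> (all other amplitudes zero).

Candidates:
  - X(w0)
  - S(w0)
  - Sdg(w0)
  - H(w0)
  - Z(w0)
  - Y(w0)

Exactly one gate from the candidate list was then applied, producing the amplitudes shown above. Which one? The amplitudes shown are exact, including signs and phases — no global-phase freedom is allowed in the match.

It was Sdg(w0) that produced the state shown.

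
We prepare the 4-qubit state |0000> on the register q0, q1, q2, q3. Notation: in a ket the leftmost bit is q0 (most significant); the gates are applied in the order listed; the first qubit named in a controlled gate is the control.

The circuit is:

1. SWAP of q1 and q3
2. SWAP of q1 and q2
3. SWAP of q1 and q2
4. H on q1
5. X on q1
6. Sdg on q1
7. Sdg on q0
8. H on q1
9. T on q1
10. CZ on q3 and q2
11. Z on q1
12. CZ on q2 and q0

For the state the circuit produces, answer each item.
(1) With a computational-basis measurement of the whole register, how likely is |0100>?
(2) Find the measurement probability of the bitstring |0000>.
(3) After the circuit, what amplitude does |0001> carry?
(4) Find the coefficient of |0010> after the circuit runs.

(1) The probability of measuring |0100> is 1/2. Key observation: the block from step 2 through step 3 cancels to the identity and can be dropped.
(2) A full measurement returns |0000> with probability 1/2.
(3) The amplitude on |0001> is 0.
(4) The final state's coefficient on |0010> equals 0.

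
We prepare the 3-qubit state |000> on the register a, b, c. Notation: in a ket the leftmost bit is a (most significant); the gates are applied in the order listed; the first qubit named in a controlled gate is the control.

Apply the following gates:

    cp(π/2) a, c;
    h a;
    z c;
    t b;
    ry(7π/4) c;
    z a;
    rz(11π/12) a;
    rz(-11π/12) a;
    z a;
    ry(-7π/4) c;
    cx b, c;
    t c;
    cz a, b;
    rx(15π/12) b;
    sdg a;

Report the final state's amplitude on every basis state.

The final amplitudes are -sqrt(4 - 2*sqrt(2))/4 on |000>, 0 on |001>, -I*sqrt(2*sqrt(2) + 4)/4 on |010>, 0 on |011>, I*sqrt(4 - 2*sqrt(2))/4 on |100>, 0 on |101>, -sqrt(2*sqrt(2) + 4)/4 on |110>, 0 on |111>. Key observation: the block from step 5 through step 10 cancels to the identity and can be dropped.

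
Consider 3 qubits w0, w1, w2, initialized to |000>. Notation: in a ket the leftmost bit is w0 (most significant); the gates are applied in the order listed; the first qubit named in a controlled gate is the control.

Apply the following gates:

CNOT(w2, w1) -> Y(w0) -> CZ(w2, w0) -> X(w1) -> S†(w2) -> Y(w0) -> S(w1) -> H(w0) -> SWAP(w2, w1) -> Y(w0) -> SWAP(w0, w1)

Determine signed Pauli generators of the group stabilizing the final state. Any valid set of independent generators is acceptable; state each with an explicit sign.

The stabilizer group can be generated by -IXI, +ZII, -IIZ, among other valid generating sets.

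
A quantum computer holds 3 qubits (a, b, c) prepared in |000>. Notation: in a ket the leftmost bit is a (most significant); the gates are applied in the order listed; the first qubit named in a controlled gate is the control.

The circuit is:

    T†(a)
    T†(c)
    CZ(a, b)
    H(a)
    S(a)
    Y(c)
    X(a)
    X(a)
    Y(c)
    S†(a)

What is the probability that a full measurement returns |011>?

A full measurement returns |011> with probability 0. Key observation: the block from step 5 through step 10 cancels to the identity and can be dropped.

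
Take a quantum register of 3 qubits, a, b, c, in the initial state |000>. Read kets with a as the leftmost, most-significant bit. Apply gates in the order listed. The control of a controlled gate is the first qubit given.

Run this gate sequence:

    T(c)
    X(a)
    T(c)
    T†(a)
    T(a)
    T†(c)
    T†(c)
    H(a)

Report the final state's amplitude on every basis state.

After the circuit, the state carries amplitude sqrt(2)/2 on |000>, -sqrt(2)/2 on |100>, and 0 on every other basis state. Key observation: steps 3-6 multiply out to the identity, so the circuit reduces to the remaining gates.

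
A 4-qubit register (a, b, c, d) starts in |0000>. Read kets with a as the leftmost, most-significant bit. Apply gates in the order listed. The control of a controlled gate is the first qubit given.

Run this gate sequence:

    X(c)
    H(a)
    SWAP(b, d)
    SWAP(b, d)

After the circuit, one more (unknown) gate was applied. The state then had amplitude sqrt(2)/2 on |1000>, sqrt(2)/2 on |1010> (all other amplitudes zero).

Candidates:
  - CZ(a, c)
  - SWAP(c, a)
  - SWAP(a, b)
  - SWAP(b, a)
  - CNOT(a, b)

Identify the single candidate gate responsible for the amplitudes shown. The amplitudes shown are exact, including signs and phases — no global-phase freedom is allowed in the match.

It was SWAP(c, a) that produced the state shown. Key observation: the block from step 3 through step 4 cancels to the identity and can be dropped.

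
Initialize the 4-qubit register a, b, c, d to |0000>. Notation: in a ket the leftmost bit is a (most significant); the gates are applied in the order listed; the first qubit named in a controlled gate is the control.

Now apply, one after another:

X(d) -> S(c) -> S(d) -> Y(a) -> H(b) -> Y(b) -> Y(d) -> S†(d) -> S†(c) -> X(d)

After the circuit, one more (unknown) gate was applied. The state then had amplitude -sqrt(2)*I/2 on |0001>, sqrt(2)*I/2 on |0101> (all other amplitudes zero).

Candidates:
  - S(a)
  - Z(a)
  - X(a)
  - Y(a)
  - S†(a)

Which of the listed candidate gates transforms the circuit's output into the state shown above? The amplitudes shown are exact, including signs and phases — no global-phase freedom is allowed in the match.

The applied gate was Y(a).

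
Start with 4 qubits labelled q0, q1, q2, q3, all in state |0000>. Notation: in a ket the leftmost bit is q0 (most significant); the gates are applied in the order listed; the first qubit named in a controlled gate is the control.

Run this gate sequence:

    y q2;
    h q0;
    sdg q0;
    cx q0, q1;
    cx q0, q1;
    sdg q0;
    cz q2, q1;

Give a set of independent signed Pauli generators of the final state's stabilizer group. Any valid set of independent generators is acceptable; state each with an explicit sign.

One valid set of independent stabilizer generators is -XIII, +IZII, -IIZI, +IIIZ (any independent generating set of the same group is equally correct). Key observation: steps 4-5 multiply out to the identity, so the circuit reduces to the remaining gates.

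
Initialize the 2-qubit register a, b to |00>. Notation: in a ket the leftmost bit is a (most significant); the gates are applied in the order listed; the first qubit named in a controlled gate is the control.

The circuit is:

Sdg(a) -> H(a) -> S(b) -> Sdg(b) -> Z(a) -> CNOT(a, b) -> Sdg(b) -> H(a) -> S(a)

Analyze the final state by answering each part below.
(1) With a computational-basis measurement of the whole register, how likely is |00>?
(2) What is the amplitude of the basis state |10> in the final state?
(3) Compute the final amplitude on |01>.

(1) Outcome |00> occurs with probability 1/4.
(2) The amplitude on |10> is I/2.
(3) The final state's coefficient on |01> equals I/2.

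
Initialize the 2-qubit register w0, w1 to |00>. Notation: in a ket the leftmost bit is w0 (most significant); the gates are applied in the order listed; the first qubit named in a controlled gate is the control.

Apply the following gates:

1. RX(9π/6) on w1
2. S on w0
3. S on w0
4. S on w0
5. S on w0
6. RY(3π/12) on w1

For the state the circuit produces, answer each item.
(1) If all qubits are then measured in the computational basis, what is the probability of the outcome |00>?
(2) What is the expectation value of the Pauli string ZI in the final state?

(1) The probability of measuring |00> is 1/2. Key observation: gates 2-5 undo each other exactly, leaving only the rest of the circuit to track.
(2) The expectation value of ZI is 1.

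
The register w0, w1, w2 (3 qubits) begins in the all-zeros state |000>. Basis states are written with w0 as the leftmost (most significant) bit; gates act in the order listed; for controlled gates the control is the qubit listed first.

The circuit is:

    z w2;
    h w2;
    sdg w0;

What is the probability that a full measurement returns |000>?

The probability of measuring |000> is 1/2.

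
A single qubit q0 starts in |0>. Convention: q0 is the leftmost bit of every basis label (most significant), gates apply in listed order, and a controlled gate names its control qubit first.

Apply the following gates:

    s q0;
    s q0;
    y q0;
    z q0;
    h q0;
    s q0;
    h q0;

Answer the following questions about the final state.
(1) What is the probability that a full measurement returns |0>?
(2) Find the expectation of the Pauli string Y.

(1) Outcome |0> occurs with probability 1/2.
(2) The observable Y averages to 1.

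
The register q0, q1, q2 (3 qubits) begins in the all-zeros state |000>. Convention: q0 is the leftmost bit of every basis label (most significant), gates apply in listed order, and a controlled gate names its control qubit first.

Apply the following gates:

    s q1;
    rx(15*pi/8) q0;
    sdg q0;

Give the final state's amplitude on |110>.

|110> carries amplitude 0 in the final state.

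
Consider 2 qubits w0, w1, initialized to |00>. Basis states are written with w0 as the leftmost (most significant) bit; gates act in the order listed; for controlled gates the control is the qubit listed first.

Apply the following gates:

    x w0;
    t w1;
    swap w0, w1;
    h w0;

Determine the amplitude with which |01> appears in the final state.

|01> carries amplitude sqrt(2)/2 in the final state.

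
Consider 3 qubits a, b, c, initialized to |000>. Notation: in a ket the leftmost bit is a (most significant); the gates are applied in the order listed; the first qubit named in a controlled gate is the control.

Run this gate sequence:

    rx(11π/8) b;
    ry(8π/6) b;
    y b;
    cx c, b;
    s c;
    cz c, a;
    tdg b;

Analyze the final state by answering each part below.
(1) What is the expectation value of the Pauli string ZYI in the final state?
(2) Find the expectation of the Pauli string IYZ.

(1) In the final state, ZYI has expectation sqrt(12 - 6*sqrt(2))/8 + sqrt(2*sqrt(2) + 4)/4.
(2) In the final state, IYZ has expectation sqrt(12 - 6*sqrt(2))/8 + sqrt(2*sqrt(2) + 4)/4.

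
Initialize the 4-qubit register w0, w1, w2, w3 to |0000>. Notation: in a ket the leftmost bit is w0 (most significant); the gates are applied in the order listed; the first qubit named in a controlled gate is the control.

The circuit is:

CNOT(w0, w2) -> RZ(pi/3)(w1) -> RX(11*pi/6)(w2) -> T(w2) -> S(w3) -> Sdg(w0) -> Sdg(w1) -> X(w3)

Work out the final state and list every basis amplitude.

The resulting statevector has amplitude (sqrt(2) + sqrt(6))*exp(5*I*pi/6)/4 on |0001>, (-sqrt(6) + sqrt(2))*exp(7*I*pi/12)/4 on |0011>, and 0 on every other basis state.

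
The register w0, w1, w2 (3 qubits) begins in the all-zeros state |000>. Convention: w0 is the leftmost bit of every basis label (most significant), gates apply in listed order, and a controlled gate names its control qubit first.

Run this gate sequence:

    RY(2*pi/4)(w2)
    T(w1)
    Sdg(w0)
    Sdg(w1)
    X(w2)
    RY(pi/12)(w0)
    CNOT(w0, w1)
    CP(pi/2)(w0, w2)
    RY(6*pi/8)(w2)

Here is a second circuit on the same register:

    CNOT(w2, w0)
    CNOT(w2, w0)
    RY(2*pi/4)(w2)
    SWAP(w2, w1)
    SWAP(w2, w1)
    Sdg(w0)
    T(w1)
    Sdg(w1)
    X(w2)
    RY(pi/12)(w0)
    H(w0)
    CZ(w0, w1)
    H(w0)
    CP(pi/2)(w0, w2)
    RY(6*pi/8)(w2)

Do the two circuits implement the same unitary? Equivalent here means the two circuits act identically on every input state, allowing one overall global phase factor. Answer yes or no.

No: there is an input state on which the two circuits produce genuinely different outputs (not merely differing by a phase).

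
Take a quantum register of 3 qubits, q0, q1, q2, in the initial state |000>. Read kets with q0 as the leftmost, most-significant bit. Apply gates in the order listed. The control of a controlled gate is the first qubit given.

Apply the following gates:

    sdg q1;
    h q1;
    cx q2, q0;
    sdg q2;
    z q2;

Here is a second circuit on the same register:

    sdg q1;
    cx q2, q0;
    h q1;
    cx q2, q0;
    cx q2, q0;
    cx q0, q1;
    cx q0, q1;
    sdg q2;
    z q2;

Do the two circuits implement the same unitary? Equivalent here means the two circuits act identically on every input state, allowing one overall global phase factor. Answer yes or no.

Yes, they are equivalent — the unitaries differ by at most a global phase.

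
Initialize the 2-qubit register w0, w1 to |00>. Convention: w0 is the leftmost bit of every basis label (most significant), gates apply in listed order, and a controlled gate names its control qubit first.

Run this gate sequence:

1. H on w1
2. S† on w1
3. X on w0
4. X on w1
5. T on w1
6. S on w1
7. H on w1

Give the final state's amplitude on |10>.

|10> carries amplitude -I/2 + exp(3*I*pi/4)/2 in the final state.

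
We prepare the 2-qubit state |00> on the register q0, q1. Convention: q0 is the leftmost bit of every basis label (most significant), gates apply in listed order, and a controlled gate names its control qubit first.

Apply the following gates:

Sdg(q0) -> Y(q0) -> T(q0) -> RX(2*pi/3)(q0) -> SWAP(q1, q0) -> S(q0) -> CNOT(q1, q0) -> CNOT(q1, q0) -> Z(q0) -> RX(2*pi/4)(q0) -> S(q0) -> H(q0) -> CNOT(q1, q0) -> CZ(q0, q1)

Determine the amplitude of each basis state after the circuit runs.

The final amplitudes are sqrt(3)*exp(I*pi/4)/2 on |00>, 0 on |01>, 0 on |10>, -exp(3*I*pi/4)/2 on |11>. Key observation: gates 7-8 undo each other exactly, leaving only the rest of the circuit to track.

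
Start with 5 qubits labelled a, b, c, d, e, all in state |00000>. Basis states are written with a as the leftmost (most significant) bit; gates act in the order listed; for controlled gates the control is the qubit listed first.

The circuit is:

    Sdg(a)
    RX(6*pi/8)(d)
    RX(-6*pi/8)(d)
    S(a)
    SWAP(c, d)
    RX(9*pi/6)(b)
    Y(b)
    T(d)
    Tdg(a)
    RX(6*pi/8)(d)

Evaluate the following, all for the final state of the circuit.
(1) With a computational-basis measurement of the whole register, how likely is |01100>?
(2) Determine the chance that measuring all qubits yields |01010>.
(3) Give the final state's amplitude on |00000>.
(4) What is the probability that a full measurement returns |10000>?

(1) The probability of measuring |01100> is 0.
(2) The probability of measuring |01010> is sqrt(2)/8 + 1/4.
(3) The amplitude on |00000> is -sqrt(4 - 2*sqrt(2))/4.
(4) The probability of measuring |10000> is 0.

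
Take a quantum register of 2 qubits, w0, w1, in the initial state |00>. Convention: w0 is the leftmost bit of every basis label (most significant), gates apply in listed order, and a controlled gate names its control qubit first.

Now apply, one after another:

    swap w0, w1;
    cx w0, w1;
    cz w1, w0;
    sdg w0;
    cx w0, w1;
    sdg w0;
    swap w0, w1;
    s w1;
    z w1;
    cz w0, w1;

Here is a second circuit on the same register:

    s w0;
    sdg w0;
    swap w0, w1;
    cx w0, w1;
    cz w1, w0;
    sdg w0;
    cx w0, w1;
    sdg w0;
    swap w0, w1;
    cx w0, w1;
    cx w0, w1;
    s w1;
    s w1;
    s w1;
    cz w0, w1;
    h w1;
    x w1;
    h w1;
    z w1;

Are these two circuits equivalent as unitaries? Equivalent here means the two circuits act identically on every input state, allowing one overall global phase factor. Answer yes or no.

Yes: on every input state the two circuits agree up to one overall phase factor.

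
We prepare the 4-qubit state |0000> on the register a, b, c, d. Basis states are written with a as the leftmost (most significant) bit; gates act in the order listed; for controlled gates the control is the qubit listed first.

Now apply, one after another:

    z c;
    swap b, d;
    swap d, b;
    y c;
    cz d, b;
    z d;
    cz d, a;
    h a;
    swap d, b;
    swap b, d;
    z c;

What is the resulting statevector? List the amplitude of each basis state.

After the circuit, the state carries amplitude -sqrt(2)*I/2 on |0010>, -sqrt(2)*I/2 on |1010>, and 0 on every other basis state.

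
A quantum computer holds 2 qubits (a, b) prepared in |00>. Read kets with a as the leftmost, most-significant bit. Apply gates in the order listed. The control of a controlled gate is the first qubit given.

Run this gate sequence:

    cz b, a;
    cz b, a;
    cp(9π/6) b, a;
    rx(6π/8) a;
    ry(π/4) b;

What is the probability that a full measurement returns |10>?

A full measurement returns |10> with probability sqrt(2)/4 + 3/8. Key observation: steps 1-2 multiply out to the identity, so the circuit reduces to the remaining gates.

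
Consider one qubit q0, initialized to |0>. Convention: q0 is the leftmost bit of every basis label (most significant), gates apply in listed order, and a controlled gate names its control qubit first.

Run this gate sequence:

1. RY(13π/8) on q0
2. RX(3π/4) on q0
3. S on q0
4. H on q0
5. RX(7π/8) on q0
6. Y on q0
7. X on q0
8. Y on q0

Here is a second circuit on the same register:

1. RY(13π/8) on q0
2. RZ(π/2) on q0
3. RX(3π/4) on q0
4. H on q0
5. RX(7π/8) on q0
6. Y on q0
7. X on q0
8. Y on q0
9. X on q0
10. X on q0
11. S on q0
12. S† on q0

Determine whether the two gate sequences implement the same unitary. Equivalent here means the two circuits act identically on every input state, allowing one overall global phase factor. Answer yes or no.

No — the two circuits implement different unitaries, even allowing a global phase.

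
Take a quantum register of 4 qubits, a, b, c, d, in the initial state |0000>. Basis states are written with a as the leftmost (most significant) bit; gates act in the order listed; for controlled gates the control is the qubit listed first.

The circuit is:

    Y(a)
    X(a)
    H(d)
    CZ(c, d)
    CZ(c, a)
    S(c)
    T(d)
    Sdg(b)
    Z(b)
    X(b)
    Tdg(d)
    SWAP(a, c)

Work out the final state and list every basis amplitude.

The final amplitudes are sqrt(2)*I/2 on |0100>, sqrt(2)*I/2 on |0101>, and 0 on every other basis state.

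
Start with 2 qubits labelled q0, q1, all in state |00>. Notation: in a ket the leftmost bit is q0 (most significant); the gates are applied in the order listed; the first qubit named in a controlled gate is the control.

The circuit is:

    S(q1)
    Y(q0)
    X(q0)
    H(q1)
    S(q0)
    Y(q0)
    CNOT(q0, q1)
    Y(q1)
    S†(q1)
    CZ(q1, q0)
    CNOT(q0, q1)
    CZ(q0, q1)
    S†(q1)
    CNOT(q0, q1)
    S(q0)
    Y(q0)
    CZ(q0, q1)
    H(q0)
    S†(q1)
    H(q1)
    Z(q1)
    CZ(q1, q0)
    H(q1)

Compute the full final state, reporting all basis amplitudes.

The final amplitudes are -I/2 on |00>, -1/2 on |01>, -1/2 on |10>, -I/2 on |11>.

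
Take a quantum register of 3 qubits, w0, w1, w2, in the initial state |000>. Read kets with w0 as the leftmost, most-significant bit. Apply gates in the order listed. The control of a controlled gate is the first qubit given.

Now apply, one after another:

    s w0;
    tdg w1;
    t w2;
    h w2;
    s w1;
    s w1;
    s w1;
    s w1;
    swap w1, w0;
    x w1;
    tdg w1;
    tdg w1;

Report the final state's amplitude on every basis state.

The resulting statevector has amplitude -sqrt(2)*I/2 on |010>, -sqrt(2)*I/2 on |011>, and 0 on every other basis state. Key observation: gates 5-8 undo each other exactly, leaving only the rest of the circuit to track.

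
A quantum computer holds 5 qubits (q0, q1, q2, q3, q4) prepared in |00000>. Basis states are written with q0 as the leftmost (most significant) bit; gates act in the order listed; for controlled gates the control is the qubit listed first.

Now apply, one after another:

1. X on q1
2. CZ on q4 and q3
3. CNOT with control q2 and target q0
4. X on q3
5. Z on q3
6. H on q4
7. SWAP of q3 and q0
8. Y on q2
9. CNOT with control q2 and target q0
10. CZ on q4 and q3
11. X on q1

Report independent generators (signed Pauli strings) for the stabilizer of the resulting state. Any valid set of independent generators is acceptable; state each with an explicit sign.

The final state is stabilized by the group generated by +IIIIX, +ZIIII, +IZIII, -IIZII, +IIIZI; other independent generating sets are equally valid.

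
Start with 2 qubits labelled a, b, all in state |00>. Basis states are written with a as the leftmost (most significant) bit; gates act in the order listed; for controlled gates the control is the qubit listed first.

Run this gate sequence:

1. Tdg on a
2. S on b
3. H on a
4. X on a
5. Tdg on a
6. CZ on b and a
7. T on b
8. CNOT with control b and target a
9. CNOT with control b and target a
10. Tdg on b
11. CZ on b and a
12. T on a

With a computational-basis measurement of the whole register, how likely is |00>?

Outcome |00> occurs with probability 1/2. Key observation: gates 5-12 undo each other exactly, leaving only the rest of the circuit to track.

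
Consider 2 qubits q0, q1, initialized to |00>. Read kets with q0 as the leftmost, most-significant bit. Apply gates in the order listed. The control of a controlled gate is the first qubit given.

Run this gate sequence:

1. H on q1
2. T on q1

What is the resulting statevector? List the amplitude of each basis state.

The final amplitudes are sqrt(2)/2 on |00>, sqrt(2)*exp(I*pi/4)/2 on |01>, 0 on |10>, 0 on |11>.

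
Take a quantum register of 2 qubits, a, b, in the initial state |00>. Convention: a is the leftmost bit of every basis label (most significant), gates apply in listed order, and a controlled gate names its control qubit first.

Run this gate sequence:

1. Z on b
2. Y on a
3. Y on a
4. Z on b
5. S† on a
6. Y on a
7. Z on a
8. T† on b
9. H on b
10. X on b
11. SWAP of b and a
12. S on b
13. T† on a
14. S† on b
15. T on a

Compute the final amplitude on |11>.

The final state's coefficient on |11> equals -sqrt(2)*I/2. Key observation: steps 1-4 multiply out to the identity, so the circuit reduces to the remaining gates.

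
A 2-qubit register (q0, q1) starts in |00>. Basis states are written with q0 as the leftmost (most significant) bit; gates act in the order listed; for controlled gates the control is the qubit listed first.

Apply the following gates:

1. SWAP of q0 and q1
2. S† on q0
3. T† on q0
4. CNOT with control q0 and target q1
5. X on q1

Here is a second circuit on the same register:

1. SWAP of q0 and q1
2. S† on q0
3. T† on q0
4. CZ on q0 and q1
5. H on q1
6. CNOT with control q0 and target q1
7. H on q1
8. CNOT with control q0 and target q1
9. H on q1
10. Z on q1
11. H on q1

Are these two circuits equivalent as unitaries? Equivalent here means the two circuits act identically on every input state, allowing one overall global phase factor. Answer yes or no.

Yes — the two circuits implement the same unitary up to a global phase.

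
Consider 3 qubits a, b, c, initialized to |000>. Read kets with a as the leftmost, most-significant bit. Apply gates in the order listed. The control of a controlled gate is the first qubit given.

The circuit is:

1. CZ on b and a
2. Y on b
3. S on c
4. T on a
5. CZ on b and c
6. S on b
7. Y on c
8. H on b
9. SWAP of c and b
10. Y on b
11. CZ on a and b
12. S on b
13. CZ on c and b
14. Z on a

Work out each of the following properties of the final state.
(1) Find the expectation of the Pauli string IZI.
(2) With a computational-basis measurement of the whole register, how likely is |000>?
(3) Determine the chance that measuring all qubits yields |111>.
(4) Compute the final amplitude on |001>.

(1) In the final state, IZI has expectation 1.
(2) The probability of measuring |000> is 1/2.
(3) A full measurement returns |111> with probability 0.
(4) |001> carries amplitude sqrt(2)/2 in the final state.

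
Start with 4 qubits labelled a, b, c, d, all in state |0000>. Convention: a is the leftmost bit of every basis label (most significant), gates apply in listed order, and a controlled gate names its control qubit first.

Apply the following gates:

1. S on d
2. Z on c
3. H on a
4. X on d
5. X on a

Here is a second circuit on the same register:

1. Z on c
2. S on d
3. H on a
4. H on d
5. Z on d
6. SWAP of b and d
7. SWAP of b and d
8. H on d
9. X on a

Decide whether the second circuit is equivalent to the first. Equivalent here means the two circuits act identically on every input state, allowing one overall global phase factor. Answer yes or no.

Yes, they are equivalent — the unitaries differ by at most a global phase.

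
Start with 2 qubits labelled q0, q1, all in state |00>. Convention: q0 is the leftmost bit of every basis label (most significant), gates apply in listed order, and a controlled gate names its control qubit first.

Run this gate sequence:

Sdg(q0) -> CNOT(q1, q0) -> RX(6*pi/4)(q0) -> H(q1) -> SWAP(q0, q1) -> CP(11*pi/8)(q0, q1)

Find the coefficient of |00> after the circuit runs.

|00> carries amplitude -1/2 in the final state.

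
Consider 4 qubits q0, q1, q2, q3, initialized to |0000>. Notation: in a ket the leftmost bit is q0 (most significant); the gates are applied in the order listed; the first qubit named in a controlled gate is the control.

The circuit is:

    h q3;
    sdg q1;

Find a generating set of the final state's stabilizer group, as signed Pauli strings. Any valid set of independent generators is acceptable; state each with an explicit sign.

The stabilizer group can be generated by +IIIX, +ZIII, +IZII, +IIZI, among other valid generating sets.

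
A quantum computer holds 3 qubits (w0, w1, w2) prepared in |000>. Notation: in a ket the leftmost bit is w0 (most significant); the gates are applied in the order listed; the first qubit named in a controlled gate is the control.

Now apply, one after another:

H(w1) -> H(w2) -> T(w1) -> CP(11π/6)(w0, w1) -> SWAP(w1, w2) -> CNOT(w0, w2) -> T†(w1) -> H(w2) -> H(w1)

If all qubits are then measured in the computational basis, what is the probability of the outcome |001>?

A full measurement returns |001> with probability 1/8.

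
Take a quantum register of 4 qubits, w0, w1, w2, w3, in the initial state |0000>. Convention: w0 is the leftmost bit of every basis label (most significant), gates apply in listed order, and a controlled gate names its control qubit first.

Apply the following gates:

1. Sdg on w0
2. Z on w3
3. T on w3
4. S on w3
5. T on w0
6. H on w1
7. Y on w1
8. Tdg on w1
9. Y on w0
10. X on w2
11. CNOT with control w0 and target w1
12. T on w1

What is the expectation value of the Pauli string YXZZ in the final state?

The expectation value of YXZZ is 0.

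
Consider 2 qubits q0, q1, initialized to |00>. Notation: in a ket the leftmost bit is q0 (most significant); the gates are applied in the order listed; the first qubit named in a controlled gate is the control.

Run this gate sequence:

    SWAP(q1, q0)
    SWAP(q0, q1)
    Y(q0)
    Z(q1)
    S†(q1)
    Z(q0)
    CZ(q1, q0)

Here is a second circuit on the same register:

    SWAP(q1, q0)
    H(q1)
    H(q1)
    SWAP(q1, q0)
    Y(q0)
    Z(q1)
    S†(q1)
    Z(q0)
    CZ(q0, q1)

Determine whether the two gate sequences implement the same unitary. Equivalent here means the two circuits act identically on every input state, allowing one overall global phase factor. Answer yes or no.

Yes — the two circuits implement the same unitary up to a global phase.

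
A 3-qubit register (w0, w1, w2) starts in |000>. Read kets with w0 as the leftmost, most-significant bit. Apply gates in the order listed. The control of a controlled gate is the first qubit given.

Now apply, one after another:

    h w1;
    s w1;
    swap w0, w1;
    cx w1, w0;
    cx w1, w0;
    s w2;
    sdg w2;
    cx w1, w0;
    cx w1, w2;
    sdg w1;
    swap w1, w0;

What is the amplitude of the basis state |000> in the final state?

The amplitude on |000> is sqrt(2)/2.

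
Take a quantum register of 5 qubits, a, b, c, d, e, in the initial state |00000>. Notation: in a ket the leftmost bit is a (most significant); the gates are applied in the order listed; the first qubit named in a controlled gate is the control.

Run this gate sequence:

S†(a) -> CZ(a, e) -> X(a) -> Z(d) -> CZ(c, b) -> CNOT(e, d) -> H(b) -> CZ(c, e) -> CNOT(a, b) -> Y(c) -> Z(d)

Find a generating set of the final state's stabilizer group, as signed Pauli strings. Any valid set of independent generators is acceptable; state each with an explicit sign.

The stabilizer group can be generated by +IXIII, -ZIIII, -IIZII, +IIIZI, +IIIIZ, among other valid generating sets.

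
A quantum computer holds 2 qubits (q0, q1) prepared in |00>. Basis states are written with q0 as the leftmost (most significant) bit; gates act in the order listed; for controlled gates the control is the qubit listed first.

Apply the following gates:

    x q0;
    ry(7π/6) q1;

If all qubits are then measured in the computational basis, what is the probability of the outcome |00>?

Outcome |00> occurs with probability 0.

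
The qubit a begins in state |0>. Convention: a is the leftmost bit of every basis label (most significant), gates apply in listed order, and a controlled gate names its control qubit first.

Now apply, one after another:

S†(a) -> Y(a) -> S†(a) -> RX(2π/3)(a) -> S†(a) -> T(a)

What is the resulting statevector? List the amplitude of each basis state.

After the circuit, the state carries amplitude -sqrt(3)*I/2 on |0>, -exp(3*I*pi/4)/2 on |1>.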